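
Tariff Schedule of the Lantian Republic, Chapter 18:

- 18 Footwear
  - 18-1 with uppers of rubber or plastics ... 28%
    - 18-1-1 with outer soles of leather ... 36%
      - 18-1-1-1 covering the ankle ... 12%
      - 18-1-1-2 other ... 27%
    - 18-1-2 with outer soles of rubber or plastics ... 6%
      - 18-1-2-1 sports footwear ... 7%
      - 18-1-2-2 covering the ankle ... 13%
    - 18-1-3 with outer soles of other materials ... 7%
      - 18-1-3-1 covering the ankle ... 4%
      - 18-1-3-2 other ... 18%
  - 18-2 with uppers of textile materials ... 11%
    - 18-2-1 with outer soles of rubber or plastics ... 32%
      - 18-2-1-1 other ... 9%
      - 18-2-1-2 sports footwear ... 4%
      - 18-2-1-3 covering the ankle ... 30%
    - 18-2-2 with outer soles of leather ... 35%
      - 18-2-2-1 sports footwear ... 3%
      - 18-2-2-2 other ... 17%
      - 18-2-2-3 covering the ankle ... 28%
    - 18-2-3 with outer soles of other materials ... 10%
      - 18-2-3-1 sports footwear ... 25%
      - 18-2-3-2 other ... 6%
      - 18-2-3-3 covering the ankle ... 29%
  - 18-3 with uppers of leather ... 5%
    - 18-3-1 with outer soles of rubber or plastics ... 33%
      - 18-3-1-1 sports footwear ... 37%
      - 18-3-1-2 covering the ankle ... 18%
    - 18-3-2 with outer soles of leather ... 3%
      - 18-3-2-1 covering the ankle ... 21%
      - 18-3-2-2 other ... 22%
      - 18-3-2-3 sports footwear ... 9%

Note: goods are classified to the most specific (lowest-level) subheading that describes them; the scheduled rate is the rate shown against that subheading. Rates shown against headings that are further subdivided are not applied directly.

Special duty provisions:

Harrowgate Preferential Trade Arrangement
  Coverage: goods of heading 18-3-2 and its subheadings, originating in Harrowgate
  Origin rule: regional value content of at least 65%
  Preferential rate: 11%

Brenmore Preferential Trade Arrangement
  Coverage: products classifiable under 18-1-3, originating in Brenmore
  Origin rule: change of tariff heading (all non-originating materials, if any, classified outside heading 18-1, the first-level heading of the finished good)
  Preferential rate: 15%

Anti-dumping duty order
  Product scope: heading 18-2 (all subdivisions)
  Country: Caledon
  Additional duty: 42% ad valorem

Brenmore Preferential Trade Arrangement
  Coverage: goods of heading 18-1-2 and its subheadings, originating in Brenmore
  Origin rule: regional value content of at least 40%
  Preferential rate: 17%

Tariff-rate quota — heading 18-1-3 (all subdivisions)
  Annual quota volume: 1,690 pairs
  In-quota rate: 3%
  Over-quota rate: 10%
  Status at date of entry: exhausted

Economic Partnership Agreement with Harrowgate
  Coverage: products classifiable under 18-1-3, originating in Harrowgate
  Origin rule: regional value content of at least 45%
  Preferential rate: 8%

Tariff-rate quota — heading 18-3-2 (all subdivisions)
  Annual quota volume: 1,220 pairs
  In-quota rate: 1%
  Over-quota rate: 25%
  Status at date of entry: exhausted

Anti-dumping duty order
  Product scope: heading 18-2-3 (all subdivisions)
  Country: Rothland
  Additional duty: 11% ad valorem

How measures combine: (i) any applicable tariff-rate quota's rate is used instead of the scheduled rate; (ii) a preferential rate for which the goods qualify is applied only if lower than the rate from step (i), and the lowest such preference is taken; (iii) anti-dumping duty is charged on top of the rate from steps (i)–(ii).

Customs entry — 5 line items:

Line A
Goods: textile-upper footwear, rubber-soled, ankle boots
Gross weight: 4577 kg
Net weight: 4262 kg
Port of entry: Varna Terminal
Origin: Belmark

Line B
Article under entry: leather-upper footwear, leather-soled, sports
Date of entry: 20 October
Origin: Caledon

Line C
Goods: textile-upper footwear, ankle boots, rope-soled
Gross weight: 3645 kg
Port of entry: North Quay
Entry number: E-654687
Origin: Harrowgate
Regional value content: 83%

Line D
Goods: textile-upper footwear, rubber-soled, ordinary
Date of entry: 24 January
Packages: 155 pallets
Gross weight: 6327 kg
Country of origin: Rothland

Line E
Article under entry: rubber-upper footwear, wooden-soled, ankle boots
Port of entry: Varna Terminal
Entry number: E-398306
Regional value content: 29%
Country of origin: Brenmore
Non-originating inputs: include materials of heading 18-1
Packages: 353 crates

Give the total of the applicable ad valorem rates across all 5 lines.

Line A: textile-upper → 18-2; rubber-soled → 18-2-1; ankle boots → 18-2-1-3. Scheduled 30%. No special measure applies. → 30%.
Line B: leather-upper → 18-3; leather-soled → 18-3-2; sports → 18-3-2-3. Scheduled 9%. quota on 18-3-2 exhausted → over-quota 25%. → 25%.
Line C: textile-upper → 18-2; rope-soled → 18-2-3; ankle boots → 18-2-3-3. Scheduled 29%. Harrowgate agreement on 18-3-2: 18-2-3-3 not covered; Harrowgate agreement on 18-1-3: 18-2-3-3 not covered. → 29%.
Line D: textile-upper → 18-2; rubber-soled → 18-2-1; ordinary → 18-2-1-1. Scheduled 9%. No special measure applies. → 9%.
Line E: rubber-upper → 18-1; wooden-soled → 18-1-3; ankle boots → 18-1-3-1. Scheduled 4%. quota on 18-1-3 exhausted → over-quota 10%; Brenmore agreement on 18-1-3: CTH not met; Brenmore agreement on 18-1-2: 18-1-3-1 not covered. → 10%.
Sum: 30% + 25% + 29% + 9% + 10% = 103%.

103%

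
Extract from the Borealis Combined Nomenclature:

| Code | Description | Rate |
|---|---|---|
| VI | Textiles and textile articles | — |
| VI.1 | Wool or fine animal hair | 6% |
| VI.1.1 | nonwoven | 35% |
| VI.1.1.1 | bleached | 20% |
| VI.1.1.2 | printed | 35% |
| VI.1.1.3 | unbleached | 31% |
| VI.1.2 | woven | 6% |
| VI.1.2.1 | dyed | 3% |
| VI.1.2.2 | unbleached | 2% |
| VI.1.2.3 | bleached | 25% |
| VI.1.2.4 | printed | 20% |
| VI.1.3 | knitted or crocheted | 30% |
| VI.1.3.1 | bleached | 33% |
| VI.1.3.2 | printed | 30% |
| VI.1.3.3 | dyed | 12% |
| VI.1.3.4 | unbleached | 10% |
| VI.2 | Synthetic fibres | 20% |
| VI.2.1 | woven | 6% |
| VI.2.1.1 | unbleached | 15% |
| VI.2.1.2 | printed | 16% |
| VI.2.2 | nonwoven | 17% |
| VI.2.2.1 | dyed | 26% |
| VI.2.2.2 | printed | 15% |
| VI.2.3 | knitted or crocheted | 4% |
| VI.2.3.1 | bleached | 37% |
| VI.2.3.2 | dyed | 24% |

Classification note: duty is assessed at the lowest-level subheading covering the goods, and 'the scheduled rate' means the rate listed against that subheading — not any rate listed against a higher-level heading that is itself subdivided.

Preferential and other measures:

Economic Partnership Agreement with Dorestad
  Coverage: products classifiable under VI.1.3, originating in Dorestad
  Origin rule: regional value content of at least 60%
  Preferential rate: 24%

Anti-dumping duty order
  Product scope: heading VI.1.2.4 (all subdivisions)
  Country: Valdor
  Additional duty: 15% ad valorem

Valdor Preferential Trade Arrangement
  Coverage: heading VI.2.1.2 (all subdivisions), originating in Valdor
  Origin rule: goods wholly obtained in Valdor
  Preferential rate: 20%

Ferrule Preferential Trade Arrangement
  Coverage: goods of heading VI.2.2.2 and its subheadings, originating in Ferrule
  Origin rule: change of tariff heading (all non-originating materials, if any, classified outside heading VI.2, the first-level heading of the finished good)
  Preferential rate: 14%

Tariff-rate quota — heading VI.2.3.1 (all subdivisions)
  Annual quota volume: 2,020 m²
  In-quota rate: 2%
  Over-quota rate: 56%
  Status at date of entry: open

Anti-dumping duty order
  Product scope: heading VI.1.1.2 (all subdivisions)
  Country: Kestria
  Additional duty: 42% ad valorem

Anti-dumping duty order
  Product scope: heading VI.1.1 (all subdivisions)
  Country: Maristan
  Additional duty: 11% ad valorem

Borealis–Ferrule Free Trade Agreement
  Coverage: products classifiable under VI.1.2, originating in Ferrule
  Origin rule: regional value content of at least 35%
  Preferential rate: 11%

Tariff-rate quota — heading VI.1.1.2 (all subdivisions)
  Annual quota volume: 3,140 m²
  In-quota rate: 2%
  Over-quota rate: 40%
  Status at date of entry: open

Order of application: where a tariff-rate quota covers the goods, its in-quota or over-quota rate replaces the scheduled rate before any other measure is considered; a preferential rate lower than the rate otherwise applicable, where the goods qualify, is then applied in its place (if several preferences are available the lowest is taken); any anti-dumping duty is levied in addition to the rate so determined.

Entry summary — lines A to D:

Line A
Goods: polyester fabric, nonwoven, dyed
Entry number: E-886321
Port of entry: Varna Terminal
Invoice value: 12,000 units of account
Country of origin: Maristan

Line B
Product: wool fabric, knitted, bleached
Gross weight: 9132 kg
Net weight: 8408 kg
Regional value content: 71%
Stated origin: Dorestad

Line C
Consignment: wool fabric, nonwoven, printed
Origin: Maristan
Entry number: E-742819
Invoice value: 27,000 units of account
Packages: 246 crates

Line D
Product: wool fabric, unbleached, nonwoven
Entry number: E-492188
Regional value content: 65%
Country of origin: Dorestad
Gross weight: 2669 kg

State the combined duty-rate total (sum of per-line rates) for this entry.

94%

Line A: polyester → VI.2; nonwoven → VI.2.2; dyed → VI.2.2.1. Scheduled 26%. No special measure applies. → 26%.
Line B: wool → VI.1; knitted → VI.1.3; bleached → VI.1.3.1. Scheduled 33%. Dorestad agreement on VI.1.3: RVC ≥ 60% → 24% available; preferential 24%. → 24%.
Line C: wool → VI.1; nonwoven → VI.1.1; printed → VI.1.1.2. Scheduled 35%. quota on VI.1.1.2 open → in-quota 2%; anti-dumping (Maristan, VI.1.1): +11%; total 2% + 11% = 13%. → 13%.
Line D: wool → VI.1; nonwoven → VI.1.1; unbleached → VI.1.1.3. Scheduled 31%. Dorestad agreement on VI.1.3: VI.1.1.3 not covered. → 31%.
Sum: 26% + 24% + 13% + 31% = 94%.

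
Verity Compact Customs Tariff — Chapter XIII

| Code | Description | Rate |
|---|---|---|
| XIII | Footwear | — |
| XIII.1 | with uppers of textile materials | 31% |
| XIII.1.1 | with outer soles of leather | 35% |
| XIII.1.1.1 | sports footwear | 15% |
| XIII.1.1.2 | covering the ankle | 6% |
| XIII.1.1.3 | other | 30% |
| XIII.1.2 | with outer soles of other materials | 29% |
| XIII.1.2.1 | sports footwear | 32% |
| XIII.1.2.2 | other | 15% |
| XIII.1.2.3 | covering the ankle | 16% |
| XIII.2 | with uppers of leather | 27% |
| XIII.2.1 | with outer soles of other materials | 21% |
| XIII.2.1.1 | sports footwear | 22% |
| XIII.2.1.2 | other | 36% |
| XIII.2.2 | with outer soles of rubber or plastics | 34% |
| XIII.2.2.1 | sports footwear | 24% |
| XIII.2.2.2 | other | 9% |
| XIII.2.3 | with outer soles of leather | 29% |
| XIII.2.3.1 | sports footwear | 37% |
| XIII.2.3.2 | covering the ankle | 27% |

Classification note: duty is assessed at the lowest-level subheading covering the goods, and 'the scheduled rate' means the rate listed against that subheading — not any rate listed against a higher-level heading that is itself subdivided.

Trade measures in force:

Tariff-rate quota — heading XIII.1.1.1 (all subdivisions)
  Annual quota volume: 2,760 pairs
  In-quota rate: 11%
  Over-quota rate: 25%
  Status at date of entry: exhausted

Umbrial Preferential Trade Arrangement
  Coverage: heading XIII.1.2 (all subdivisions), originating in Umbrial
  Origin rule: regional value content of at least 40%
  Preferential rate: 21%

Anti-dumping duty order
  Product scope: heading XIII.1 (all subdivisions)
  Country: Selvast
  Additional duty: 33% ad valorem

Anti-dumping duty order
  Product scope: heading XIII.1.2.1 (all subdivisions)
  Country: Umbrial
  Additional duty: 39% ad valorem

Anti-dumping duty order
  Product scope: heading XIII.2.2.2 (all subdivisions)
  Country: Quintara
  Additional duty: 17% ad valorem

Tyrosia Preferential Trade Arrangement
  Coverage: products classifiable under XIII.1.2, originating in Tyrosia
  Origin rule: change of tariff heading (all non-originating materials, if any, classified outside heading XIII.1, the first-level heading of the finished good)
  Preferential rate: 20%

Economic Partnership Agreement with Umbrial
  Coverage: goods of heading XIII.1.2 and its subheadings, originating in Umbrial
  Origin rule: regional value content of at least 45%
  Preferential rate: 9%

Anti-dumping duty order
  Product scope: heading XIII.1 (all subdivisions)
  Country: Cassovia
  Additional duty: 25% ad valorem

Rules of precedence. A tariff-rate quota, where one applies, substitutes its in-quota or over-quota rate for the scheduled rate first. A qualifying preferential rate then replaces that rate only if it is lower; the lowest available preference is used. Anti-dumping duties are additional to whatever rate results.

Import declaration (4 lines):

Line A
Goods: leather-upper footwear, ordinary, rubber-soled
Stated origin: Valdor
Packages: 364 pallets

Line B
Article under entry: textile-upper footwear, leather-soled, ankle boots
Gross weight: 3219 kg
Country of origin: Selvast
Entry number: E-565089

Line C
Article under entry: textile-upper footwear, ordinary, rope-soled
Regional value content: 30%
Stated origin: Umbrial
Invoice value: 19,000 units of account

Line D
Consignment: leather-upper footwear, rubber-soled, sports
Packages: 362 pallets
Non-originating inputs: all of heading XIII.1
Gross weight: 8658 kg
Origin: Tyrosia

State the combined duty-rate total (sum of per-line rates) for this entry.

Line A: leather-upper → XIII.2; rubber-soled → XIII.2.2; ordinary → XIII.2.2.2. Scheduled 9%. No special measure applies. → 9%.
Line B: textile-upper → XIII.1; leather-soled → XIII.1.1; ankle boots → XIII.1.1.2. Scheduled 6%. anti-dumping (Selvast, XIII.1): +33%; total 6% + 33% = 39%. → 39%.
Line C: textile-upper → XIII.1; rope-soled → XIII.1.2; ordinary → XIII.1.2.2. Scheduled 15%. Umbrial agreement on XIII.1.2: RVC < 40%; Umbrial agreement on XIII.1.2: RVC < 45%. → 15%.
Line D: leather-upper → XIII.2; rubber-soled → XIII.2.2; sports → XIII.2.2.1. Scheduled 24%. Tyrosia agreement on XIII.1.2: XIII.2.2.1 not covered. → 24%.
Sum: 9% + 39% + 15% + 24% = 87%.

87%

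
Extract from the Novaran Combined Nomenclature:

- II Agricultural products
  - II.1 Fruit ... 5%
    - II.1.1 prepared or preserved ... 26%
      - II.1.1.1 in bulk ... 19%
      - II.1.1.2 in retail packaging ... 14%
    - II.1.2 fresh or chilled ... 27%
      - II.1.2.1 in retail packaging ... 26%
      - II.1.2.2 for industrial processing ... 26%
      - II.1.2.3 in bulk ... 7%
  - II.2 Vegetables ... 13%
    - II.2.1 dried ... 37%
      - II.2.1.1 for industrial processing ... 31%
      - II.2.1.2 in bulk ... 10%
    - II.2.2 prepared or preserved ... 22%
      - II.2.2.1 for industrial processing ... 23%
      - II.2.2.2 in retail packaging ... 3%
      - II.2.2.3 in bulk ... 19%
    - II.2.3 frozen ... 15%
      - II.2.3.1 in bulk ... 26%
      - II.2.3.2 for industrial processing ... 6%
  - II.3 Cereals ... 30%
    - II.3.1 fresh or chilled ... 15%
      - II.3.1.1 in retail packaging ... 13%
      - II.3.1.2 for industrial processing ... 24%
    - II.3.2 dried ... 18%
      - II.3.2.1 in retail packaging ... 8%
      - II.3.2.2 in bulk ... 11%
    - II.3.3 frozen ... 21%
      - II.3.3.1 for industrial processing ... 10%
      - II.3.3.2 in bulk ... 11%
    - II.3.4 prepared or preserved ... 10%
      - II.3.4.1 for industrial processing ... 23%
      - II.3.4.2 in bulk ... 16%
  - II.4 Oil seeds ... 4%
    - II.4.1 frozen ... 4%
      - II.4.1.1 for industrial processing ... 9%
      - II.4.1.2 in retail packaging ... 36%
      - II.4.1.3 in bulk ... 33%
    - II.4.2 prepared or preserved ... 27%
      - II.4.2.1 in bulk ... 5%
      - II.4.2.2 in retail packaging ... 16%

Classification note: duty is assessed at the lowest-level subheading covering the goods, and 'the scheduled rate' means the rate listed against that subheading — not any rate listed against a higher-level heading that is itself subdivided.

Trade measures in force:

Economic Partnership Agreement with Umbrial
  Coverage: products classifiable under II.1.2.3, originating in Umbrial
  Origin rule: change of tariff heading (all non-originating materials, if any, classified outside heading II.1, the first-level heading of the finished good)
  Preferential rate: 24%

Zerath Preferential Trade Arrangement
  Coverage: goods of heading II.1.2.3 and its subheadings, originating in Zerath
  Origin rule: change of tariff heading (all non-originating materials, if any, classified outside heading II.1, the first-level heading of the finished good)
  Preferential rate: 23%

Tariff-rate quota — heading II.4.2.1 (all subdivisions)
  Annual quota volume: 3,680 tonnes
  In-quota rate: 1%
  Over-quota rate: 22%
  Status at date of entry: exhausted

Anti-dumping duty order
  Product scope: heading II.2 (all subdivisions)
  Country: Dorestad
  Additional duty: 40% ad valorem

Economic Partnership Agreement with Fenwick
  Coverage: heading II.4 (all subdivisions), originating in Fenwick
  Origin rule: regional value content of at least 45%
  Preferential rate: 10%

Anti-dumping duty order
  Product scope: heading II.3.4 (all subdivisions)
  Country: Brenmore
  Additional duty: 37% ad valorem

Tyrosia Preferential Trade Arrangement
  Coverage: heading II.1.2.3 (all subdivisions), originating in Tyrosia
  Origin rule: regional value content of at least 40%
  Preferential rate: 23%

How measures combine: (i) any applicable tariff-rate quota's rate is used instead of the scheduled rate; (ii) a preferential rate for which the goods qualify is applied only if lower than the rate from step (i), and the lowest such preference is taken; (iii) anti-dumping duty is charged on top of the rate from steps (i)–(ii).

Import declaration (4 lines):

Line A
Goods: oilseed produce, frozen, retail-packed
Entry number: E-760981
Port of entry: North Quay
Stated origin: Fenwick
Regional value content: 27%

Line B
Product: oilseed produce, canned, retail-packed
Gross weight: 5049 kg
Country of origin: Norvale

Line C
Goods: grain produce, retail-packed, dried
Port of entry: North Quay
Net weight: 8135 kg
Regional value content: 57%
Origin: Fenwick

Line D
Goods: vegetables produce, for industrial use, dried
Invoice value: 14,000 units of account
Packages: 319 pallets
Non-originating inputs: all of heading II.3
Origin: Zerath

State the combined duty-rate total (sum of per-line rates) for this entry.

Line A: oilseed → II.4; frozen → II.4.1; retail-packed → II.4.1.2. Scheduled 36%. Fenwick agreement on II.4: RVC < 45%. → 36%.
Line B: oilseed → II.4; canned → II.4.2; retail-packed → II.4.2.2. Scheduled 16%. No special measure applies. → 16%.
Line C: grain → II.3; dried → II.3.2; retail-packed → II.3.2.1. Scheduled 8%. Fenwick agreement on II.4: II.3.2.1 not covered. → 8%.
Line D: vegetables → II.2; dried → II.2.1; for industrial use → II.2.1.1. Scheduled 31%. Zerath agreement on II.1.2.3: II.2.1.1 not covered. → 31%.
Sum: 36% + 16% + 8% + 31% = 91%.

91%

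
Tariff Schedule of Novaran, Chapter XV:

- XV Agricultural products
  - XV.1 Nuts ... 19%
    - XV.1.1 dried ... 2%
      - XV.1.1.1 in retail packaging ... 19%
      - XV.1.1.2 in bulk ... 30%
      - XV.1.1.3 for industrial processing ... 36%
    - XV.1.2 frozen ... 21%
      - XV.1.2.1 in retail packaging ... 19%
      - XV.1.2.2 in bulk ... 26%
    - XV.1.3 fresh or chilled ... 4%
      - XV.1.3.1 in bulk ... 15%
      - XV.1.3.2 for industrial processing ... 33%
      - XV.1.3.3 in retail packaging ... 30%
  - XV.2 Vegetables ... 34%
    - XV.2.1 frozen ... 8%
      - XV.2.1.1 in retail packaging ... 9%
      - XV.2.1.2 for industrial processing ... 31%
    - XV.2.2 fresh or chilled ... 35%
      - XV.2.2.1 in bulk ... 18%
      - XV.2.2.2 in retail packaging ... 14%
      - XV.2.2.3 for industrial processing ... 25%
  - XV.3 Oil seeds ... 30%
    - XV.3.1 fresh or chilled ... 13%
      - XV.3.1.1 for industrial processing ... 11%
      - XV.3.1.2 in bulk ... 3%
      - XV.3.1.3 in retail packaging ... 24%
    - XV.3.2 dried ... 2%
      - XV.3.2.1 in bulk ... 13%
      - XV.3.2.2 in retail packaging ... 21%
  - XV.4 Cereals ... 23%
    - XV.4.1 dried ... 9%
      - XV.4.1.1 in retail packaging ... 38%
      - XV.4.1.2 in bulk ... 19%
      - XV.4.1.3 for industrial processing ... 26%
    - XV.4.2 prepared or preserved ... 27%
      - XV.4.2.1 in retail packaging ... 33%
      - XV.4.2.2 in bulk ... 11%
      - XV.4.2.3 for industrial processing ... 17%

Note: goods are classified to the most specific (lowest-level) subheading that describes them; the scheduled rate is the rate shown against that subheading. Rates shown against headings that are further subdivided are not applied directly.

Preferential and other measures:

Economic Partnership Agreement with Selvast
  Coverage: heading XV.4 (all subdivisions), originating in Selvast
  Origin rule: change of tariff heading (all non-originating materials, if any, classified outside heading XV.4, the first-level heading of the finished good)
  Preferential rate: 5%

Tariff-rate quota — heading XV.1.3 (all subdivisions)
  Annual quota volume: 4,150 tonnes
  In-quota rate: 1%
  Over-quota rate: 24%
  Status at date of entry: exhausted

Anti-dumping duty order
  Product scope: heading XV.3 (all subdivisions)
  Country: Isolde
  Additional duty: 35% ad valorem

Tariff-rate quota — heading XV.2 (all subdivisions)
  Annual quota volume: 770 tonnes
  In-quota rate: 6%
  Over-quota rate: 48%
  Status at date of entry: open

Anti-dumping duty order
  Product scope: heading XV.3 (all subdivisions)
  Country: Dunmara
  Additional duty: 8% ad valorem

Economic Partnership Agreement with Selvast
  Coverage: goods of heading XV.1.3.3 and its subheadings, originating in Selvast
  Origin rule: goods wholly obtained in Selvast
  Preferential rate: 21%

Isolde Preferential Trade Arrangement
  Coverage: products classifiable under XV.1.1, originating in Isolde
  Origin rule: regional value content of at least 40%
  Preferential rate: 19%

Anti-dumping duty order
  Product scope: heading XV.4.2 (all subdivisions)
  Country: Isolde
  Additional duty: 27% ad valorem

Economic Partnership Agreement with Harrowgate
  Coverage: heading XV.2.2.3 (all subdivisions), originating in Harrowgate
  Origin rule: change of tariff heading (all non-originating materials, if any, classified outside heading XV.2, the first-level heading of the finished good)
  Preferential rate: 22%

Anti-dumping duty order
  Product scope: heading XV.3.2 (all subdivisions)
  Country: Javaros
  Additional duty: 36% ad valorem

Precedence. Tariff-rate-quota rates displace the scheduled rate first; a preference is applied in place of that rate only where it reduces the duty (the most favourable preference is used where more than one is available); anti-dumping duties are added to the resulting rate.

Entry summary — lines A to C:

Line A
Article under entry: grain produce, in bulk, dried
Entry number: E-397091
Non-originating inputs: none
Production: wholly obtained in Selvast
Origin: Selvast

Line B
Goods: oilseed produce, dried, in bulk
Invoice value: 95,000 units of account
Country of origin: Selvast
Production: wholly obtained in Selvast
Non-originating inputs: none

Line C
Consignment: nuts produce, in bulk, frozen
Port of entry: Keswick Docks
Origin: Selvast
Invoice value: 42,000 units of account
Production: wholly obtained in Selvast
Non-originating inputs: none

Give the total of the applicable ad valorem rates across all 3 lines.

Line A: grain → XV.4; dried → XV.4.1; in bulk → XV.4.1.2. Scheduled 19%. Selvast agreement on XV.4: CTH met → 5% available; Selvast agreement on XV.1.3.3: XV.4.1.2 not covered; preferential 5%. → 5%.
Line B: oilseed → XV.3; dried → XV.3.2; in bulk → XV.3.2.1. Scheduled 13%. Selvast agreement on XV.4: XV.3.2.1 not covered; Selvast agreement on XV.1.3.3: XV.3.2.1 not covered. → 13%.
Line C: nuts → XV.1; frozen → XV.1.2; in bulk → XV.1.2.2. Scheduled 26%. Selvast agreement on XV.4: XV.1.2.2 not covered; Selvast agreement on XV.1.3.3: XV.1.2.2 not covered. → 26%.
Sum: 5% + 13% + 26% = 44%.

44%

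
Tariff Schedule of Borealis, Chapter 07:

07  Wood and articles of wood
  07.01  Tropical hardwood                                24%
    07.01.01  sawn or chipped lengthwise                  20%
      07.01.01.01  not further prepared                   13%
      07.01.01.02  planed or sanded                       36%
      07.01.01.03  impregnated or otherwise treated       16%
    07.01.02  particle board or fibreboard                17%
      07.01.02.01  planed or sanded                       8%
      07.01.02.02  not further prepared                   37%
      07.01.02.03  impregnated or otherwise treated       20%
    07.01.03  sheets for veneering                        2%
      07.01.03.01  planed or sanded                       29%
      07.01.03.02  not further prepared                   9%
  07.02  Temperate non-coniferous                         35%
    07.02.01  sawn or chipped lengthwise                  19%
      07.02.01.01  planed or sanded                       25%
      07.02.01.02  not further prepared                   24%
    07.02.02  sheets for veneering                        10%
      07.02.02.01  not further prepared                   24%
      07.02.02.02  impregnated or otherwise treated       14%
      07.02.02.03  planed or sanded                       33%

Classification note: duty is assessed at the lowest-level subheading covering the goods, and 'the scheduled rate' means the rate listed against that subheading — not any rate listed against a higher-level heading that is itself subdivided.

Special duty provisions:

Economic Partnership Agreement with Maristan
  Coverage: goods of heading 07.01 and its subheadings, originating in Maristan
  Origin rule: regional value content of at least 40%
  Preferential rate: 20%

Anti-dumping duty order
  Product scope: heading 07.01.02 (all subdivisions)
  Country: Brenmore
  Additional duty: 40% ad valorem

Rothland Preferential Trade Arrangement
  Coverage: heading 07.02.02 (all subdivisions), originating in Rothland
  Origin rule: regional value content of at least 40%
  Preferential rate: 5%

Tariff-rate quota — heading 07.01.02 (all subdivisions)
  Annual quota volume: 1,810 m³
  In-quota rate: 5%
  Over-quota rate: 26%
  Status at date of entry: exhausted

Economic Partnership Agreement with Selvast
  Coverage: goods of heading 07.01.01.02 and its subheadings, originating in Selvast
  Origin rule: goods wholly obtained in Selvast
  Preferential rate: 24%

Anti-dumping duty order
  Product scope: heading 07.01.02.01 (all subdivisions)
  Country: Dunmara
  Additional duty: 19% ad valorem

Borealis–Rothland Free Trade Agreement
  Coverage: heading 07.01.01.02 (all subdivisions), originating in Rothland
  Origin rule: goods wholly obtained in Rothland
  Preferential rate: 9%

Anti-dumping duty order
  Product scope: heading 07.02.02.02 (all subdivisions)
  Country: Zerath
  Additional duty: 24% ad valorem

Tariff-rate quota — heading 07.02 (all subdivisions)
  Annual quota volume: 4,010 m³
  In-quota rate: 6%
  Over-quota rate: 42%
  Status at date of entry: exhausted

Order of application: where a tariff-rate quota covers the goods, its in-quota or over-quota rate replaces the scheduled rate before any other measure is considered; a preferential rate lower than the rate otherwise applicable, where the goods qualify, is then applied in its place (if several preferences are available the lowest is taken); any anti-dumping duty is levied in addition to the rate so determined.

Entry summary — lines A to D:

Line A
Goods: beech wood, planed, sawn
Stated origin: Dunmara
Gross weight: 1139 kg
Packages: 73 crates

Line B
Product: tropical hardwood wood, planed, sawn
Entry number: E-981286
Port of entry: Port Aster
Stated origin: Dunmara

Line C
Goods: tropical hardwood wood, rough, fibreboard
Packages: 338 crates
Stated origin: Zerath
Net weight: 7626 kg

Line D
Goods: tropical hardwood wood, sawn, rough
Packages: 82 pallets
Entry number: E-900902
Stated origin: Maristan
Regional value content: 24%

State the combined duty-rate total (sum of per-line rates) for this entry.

117%

Line A: beech → 07.02; sawn → 07.02.01; planed → 07.02.01.01. Scheduled 25%. quota on 07.02 exhausted → over-quota 42%. → 42%.
Line B: tropical hardwood → 07.01; sawn → 07.01.01; planed → 07.01.01.02. Scheduled 36%. No special measure applies. → 36%.
Line C: tropical hardwood → 07.01; fibreboard → 07.01.02; rough → 07.01.02.02. Scheduled 37%. quota on 07.01.02 exhausted → over-quota 26%. → 26%.
Line D: tropical hardwood → 07.01; sawn → 07.01.01; rough → 07.01.01.01. Scheduled 13%. Maristan agreement on 07.01: RVC < 40%. → 13%.
Sum: 42% + 36% + 26% + 13% = 117%.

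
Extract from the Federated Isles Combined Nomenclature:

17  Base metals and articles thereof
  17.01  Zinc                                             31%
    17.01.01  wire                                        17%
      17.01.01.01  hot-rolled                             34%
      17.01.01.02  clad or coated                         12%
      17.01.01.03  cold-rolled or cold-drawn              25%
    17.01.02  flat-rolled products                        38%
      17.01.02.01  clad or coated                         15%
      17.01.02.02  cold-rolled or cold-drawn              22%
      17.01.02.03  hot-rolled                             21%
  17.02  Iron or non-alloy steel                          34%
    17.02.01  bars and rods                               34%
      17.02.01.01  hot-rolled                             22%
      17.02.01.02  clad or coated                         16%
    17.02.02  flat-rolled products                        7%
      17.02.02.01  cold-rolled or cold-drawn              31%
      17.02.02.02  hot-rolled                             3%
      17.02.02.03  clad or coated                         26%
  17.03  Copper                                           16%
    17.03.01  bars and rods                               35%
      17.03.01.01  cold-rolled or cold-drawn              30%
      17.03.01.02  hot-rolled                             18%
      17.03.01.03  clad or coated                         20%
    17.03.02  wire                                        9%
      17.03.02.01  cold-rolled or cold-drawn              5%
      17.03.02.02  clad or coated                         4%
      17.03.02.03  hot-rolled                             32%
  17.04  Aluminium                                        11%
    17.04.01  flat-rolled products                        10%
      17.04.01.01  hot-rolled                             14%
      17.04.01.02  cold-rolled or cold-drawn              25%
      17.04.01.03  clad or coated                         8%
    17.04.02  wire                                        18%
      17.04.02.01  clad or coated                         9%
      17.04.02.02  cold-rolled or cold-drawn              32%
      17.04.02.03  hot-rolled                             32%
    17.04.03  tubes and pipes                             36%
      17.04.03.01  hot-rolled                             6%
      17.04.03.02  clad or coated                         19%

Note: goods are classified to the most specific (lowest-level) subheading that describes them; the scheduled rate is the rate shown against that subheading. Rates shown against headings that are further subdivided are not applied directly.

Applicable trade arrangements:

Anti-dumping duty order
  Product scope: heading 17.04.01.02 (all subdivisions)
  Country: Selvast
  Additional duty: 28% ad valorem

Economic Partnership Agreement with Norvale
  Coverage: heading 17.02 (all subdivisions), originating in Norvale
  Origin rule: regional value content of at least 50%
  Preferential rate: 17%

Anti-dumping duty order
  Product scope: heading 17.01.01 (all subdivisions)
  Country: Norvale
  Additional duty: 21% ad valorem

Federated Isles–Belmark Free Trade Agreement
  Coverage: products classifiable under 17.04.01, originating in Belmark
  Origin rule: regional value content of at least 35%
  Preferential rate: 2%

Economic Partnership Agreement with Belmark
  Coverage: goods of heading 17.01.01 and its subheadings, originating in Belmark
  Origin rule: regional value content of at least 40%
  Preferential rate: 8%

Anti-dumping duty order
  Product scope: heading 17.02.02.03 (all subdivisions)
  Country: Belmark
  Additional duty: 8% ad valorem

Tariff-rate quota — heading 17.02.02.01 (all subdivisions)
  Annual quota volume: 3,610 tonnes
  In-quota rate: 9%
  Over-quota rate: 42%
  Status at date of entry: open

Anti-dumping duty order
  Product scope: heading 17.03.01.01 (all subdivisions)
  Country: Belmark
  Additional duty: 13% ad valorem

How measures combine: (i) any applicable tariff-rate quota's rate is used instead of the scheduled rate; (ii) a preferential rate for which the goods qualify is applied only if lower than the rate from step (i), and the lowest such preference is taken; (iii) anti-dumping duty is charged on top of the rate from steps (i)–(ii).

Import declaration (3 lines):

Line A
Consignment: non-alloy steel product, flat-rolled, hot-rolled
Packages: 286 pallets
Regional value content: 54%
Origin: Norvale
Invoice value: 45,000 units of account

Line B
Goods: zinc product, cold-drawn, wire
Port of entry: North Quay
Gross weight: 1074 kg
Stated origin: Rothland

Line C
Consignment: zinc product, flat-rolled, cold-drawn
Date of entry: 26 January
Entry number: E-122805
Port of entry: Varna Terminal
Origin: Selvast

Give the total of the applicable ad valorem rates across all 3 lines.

50%

Line A: non-alloy steel → 17.02; flat-rolled → 17.02.02; hot-rolled → 17.02.02.02. Scheduled 3%. Norvale agreement on 17.02: RVC ≥ 50% → 17% available; preference 17% not lower than 3% → no reduction. → 3%.
Line B: zinc → 17.01; wire → 17.01.01; cold-drawn → 17.01.01.03. Scheduled 25%. No special measure applies. → 25%.
Line C: zinc → 17.01; flat-rolled → 17.01.02; cold-drawn → 17.01.02.02. Scheduled 22%. No special measure applies. → 22%.
Sum: 3% + 25% + 22% = 50%.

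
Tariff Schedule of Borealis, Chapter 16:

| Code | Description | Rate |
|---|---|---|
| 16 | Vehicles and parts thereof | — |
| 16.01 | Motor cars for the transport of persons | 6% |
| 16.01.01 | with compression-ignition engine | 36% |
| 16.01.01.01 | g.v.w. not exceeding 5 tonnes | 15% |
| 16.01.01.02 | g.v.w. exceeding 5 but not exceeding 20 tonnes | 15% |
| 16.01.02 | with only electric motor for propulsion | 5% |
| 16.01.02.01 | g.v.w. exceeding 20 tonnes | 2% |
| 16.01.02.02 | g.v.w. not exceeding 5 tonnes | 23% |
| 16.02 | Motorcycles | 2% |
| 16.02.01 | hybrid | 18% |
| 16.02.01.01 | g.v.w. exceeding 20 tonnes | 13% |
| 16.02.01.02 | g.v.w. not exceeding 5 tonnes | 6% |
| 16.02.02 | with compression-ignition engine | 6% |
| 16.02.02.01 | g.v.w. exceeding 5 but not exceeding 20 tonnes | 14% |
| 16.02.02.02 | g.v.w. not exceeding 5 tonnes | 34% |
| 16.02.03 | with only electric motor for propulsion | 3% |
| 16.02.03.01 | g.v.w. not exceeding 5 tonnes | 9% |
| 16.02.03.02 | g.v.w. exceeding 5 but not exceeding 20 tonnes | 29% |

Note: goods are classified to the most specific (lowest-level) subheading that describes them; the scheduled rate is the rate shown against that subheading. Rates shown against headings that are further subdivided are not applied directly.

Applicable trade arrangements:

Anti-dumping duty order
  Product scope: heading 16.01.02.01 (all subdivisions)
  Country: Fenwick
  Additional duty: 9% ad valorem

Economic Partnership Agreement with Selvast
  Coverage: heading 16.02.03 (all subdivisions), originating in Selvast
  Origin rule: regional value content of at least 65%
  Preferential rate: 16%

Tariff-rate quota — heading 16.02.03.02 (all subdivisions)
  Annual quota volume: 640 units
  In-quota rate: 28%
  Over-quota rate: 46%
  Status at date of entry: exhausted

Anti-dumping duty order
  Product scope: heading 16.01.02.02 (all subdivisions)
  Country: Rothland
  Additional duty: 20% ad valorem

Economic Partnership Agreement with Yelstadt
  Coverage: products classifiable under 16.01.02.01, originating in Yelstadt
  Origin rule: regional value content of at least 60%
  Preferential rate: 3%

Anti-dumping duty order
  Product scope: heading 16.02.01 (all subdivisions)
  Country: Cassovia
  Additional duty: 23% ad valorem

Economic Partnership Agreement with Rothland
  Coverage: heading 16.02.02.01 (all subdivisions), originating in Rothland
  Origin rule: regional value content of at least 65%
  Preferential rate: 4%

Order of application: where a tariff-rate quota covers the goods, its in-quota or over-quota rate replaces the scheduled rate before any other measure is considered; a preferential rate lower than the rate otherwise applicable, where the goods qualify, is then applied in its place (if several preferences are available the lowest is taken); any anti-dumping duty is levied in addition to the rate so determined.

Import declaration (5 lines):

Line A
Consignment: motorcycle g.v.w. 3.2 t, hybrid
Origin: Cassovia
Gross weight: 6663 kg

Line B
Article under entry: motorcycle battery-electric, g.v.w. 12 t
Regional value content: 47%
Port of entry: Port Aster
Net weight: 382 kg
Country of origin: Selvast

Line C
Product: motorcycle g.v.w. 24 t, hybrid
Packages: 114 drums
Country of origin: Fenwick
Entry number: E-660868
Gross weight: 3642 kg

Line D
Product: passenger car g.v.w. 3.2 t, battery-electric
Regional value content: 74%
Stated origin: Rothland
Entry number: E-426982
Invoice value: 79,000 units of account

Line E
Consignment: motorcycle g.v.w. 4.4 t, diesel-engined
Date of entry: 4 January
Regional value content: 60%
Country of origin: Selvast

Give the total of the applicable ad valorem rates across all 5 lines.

165%

Line A: motorcycle → 16.02; hybrid → 16.02.01; g.v.w. 3.2 t → 16.02.01.02. Scheduled 6%. anti-dumping (Cassovia, 16.02.01): +23%; total 6% + 23% = 29%. → 29%.
Line B: motorcycle → 16.02; battery-electric → 16.02.03; g.v.w. 12 t → 16.02.03.02. Scheduled 29%. quota on 16.02.03.02 exhausted → over-quota 46%; Selvast agreement on 16.02.03: RVC < 65%. → 46%.
Line C: motorcycle → 16.02; hybrid → 16.02.01; g.v.w. 24 t → 16.02.01.01. Scheduled 13%. No special measure applies. → 13%.
Line D: passenger car → 16.01; battery-electric → 16.01.02; g.v.w. 3.2 t → 16.01.02.02. Scheduled 23%. Rothland agreement on 16.02.02.01: 16.01.02.02 not covered; anti-dumping (Rothland, 16.01.02.02): +20%; total 23% + 20% = 43%. → 43%.
Line E: motorcycle → 16.02; diesel-engined → 16.02.02; g.v.w. 4.4 t → 16.02.02.02. Scheduled 34%. Selvast agreement on 16.02.03: 16.02.02.02 not covered. → 34%.
Sum: 29% + 46% + 13% + 43% + 34% = 165%.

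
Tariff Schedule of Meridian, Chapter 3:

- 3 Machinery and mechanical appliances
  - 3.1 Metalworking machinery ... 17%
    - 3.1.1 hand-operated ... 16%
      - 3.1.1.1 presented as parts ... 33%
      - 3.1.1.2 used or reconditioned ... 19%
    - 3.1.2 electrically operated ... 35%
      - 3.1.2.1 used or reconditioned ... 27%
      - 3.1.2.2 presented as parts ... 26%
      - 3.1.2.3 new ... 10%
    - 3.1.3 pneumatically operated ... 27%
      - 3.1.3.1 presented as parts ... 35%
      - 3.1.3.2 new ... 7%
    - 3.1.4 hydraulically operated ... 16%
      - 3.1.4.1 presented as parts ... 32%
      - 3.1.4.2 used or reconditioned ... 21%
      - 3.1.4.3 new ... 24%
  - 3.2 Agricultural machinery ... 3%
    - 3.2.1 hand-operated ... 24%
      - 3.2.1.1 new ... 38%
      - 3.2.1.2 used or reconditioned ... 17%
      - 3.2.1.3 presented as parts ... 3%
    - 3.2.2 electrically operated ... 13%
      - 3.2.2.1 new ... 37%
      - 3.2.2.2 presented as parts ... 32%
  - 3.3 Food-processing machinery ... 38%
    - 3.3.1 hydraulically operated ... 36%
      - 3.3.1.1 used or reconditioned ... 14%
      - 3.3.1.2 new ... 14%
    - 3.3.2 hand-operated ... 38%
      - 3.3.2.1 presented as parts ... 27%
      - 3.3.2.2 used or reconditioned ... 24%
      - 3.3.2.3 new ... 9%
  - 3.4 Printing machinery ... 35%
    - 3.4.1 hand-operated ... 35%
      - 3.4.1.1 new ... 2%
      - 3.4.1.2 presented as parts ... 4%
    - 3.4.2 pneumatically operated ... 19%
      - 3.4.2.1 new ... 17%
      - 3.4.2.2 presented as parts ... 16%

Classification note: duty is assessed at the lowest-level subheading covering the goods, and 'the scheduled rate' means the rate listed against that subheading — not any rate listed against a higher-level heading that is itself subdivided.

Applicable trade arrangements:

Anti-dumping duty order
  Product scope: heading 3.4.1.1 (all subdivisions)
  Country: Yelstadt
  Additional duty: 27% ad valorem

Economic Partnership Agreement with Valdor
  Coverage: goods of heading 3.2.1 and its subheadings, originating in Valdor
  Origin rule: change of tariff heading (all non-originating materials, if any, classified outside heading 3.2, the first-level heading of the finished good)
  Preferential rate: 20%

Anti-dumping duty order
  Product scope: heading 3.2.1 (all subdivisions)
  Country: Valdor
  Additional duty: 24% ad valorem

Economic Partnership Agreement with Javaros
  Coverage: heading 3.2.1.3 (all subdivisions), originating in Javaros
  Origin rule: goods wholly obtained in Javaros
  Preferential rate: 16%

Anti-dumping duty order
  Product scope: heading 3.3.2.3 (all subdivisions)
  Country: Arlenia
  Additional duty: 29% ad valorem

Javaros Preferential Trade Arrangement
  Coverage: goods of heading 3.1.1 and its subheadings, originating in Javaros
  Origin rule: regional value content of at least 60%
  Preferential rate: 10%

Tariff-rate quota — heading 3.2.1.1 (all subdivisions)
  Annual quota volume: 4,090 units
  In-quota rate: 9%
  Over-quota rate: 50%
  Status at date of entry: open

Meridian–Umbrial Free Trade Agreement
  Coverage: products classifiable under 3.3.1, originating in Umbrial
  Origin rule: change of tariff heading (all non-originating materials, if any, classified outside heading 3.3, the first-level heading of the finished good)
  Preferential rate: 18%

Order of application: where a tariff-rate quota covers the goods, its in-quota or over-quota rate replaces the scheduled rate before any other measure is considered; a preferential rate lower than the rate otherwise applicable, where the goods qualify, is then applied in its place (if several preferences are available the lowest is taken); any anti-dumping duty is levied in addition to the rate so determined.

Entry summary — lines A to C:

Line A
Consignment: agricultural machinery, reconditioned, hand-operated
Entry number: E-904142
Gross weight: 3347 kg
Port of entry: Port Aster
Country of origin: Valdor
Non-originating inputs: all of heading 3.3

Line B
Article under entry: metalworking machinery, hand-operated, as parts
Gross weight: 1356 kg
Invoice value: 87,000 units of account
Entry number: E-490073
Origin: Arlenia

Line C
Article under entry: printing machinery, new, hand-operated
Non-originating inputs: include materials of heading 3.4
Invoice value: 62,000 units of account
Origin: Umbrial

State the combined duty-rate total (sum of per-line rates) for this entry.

76%

Line A: agricultural → 3.2; hand-operated → 3.2.1; reconditioned → 3.2.1.2. Scheduled 17%. Valdor agreement on 3.2.1: CTH met → 20% available; preference 20% not lower than 17% → no reduction; anti-dumping (Valdor, 3.2.1): +24%; total 17% + 24% = 41%. → 41%.
Line B: metalworking → 3.1; hand-operated → 3.1.1; as parts → 3.1.1.1. Scheduled 33%. No special measure applies. → 33%.
Line C: printing → 3.4; hand-operated → 3.4.1; new → 3.4.1.1. Scheduled 2%. Umbrial agreement on 3.3.1: 3.4.1.1 not covered. → 2%.
Sum: 41% + 33% + 2% = 76%.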